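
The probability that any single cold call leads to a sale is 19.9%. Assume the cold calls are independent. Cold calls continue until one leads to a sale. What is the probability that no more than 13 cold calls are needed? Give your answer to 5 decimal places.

0.94412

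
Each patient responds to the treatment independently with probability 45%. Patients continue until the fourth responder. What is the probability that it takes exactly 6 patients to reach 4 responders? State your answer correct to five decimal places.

Y = trial on which the fourth success occurs; negative binomial, r=4, p=0.45.
P(Y=6) = C(5,3) · p^4 · (1−p)^2
= 10 · 0.041006 · 0.3025 = 0.1240439

0.12404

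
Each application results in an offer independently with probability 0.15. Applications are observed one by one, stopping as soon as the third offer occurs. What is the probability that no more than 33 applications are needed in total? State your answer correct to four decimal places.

Finishing within 33 applications ⇔ at least 3 successes in the first 33. With X ~ Binomial(33, 0.15), P(Y ≤ 33) = 1 − P(X ≤ 2).
  k=0: C(33,0)·0.15^0·0.85^33 = 0.004686
  k=1: C(33,1)·0.15^1·0.85^32 = 0.027290
  k=2: C(33,2)·0.15^2·0.85^31 = 0.077055
1 − 0.109032 = 0.890968

0.8910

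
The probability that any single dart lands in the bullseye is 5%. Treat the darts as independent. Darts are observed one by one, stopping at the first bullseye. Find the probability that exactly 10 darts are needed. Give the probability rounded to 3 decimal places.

Geometric (trials to first success), p = 0.05.
P(Y = 10) = (1−p)^9 · p = 0.63025 · 0.05 = 0.03151

0.032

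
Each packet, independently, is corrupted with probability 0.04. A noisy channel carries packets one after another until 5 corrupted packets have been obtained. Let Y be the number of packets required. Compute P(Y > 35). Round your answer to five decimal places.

0.98779

Needing more than 35 packets ⇔ fewer than 5 successes in the first 35. With X ~ Binomial(35, 0.04), P(Y > 35) = P(X ≤ 4).
  k=0: C(35,0)·0.04^0·0.96^35 = 0.2396035
  k=1: C(35,1)·0.04^1·0.96^34 = 0.3494218
  k=2: C(35,2)·0.04^2·0.96^33 = 0.2475071
  k=3: C(35,3)·0.04^3·0.96^32 = 0.1134407
  k=4: C(35,4)·0.04^4·0.96^31 = 0.0378136
P(X ≤ 4) = 0.9877867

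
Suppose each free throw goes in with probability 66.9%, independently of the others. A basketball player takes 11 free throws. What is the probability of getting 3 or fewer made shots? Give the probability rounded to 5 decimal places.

X ~ Binomial(11, 0.669); P(X ≤ 3) = Σ C(11,k) p^k (1−p)^(11−k) over k:
  k=0: C(11,0)·0.669^0·0.331^11 = 0.0000052
  k=1: C(11,1)·0.669^1·0.331^10 = 0.0001162
  k=2: C(11,2)·0.669^2·0.331^9 = 0.0011740
  k=3: C(11,3)·0.669^3·0.331^8 = 0.0071185
Total = 0.0084139

0.00841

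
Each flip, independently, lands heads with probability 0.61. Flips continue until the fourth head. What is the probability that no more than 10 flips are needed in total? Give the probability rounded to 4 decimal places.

0.9523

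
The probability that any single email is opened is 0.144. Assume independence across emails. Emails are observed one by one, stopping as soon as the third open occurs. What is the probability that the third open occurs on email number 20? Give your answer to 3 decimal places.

Y = trial on which the third success occurs; negative binomial, r=3, p=0.144.
P(Y=20) = C(19,2) · p^3 · (1−p)^17
= 171 · 0.002986 · 0.07113 = 0.03632

0.036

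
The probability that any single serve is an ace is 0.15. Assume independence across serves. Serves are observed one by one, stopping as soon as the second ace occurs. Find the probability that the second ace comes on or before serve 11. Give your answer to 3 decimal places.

0.508

Finishing within 11 serves ⇔ at least 2 successes in the first 11. With X ~ Binomial(11, 0.15), P(Y ≤ 11) = 1 − P(X ≤ 1).
  k=0: C(11,0)·0.15^0·0.85^11 = 0.16734
  k=1: C(11,1)·0.15^1·0.85^10 = 0.32484
1 − 0.49219 = 0.50781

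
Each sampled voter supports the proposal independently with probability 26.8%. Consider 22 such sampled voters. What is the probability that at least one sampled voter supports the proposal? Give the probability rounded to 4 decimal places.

0.9990

P(at least one) = 1 − P(none) = 1 − (1 − 0.268)^22
= 1 − 0.001045 = 0.998955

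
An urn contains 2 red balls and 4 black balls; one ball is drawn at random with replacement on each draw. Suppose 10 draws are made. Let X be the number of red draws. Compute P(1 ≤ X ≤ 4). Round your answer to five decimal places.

X ~ Binomial(10, 0.333333); P(1 ≤ X ≤ 4) = Σ C(10,k) p^k (1−p)^(10−k) over k:
  k=1: C(10,1)·0.333333^1·0.666667^9 = 0.0867076
  k=2: C(10,2)·0.333333^2·0.666667^8 = 0.1950922
  k=3: C(10,3)·0.333333^3·0.666667^7 = 0.2601229
  k=4: C(10,4)·0.333333^4·0.666667^6 = 0.2276076
Total = 0.7695304

0.76953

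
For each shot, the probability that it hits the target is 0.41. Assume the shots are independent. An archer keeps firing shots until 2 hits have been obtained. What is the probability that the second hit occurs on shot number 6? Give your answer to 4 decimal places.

0.1018

Y = trial on which the second success occurs; negative binomial, r=2, p=0.41.
P(Y=6) = C(5,1) · p^2 · (1−p)^4
= 5 · 0.1681 · 0.12117 = 0.101846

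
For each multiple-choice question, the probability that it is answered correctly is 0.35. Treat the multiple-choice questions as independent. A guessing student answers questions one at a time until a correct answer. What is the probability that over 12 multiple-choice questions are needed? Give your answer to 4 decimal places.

0.0057

Y = number of multiple-choice questions to the first success; geometric, p = 0.35.
P(Y > 12) = P(first 12 all fail) = (1−p)^12 = 0.005688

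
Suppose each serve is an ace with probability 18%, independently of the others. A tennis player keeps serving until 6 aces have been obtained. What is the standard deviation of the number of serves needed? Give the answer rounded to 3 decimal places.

Y = total serves until the sixth success; negative binomial with r=6, p=0.18.
SD(Y) = √[r(1−p)/p²] = √(151.85185) = 12.32282

12.323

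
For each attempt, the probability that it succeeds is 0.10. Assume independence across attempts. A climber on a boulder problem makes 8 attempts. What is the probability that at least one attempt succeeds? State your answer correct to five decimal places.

0.56953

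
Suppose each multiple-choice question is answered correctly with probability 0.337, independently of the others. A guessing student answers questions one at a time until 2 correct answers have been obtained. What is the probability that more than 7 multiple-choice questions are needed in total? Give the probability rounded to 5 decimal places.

Needing more than 7 multiple-choice questions ⇔ fewer than 2 successes in the first 7. With X ~ Binomial(7, 0.337), P(Y > 7) = P(X ≤ 1).
  k=0: C(7,0)·0.337^0·0.663^7 = 0.0563112
  k=1: C(7,1)·0.337^1·0.663^6 = 0.2003591
P(X ≤ 1) = 0.2566703

0.25667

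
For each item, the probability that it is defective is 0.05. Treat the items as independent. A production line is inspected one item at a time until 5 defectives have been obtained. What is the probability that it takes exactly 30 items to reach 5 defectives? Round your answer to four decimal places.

0.0021

Y = trial on which the fifth success occurs; negative binomial, r=5, p=0.05.
P(Y=30) = C(29,4) · p^5 · (1−p)^25
= 23751 · 3.125e-07 · 0.27739 = 0.002059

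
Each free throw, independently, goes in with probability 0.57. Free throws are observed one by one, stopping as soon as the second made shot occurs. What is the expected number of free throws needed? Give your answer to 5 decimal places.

3.50877

Y = total free throws until the second success; negative binomial with r=2, p=0.57.
E[Y] = r / p = 2 / 0.57 = 3.5087719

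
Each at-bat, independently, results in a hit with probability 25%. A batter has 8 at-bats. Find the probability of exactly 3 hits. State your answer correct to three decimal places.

0.208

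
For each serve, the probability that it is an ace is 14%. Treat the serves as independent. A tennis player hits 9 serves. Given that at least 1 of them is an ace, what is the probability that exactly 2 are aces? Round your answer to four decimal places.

X ~ Binomial(9, 0.14). Want P(X=2 | X≥1) = P(X=2) / P(X≥1).
P(X=2) = C(9,2)·0.14^2·0.86^7 = 0.245498
P(X≥1) = 1 − 0.257327 = 0.742673
Ratio = 0.245498 / 0.742673 = 0.330560

0.3306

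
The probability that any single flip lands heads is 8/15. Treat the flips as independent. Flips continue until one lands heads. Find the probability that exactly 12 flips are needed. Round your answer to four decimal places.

0.0001

Geometric (trials to first success), p = 0.533333.
P(Y = 12) = (1−p)^11 · p = 0.0002286 · 0.533333 = 0.000122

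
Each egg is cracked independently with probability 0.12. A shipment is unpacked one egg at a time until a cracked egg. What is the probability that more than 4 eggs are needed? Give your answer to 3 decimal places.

0.600

Y = number of eggs to the first success; geometric, p = 0.12.
P(Y > 4) = P(first 4 all fail) = (1−p)^4 = 0.59970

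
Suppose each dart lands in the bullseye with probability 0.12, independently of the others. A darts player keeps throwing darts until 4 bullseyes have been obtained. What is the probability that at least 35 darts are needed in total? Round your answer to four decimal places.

Needing more than 34 darts ⇔ fewer than 4 successes in the first 34. With X ~ Binomial(34, 0.12), P(Y > 34) = P(X ≤ 3).
  k=0: C(34,0)·0.12^0·0.88^34 = 0.012954
  k=1: C(34,1)·0.12^1·0.88^33 = 0.060060
  k=2: C(34,2)·0.12^2·0.88^32 = 0.135136
  k=3: C(34,3)·0.12^3·0.88^31 = 0.196561
P(X ≤ 3) = 0.404712

0.4047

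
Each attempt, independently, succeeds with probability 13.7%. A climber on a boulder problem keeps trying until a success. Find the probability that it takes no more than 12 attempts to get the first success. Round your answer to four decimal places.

Y = number of attempts to the first success; geometric, p = 0.137.
P(Y ≤ 12) = 1 − (1−p)^12 = 1 − 0.170659 = 0.829341

0.8293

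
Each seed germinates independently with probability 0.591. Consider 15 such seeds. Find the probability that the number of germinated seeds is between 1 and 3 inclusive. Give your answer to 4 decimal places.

0.0024

X ~ Binomial(15, 0.591); P(1 ≤ X ≤ 3) = Σ C(15,k) p^k (1−p)^(15−k) over k:
  k=1: C(15,1)·0.591^1·0.409^14 = 0.000032
  k=2: C(15,2)·0.591^2·0.409^13 = 0.000329
  k=3: C(15,3)·0.591^3·0.409^12 = 0.002058
Total = 0.002419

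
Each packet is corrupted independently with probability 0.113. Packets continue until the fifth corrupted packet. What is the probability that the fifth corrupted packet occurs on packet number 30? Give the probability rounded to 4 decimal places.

0.0218

Y = trial on which the fifth success occurs; negative binomial, r=5, p=0.113.
P(Y=30) = C(29,4) · p^5 · (1−p)^25
= 23751 · 1.8424e-05 · 0.049899 = 0.021836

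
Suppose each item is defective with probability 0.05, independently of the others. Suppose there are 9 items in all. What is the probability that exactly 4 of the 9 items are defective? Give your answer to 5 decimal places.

0.00061

X ~ Binomial(n=9, p=0.05).
P(X=4) = C(9,4) · p^4 · (1−p)^5
= 126 · 6.25e-06 · 0.77378 = 0.0006094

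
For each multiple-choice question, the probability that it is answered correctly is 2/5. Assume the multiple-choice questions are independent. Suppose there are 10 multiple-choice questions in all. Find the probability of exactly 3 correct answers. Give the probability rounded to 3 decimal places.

X ~ Binomial(n=10, p=0.40).
P(X=3) = C(10,3) · p^3 · (1−p)^7
= 120 · 0.064 · 0.027994 = 0.21499

0.215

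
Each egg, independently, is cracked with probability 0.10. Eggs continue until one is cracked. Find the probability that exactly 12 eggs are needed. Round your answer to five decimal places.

0.03138

Geometric (trials to first success), p = 0.10.
P(Y = 12) = (1−p)^11 · p = 0.31381 · 0.10 = 0.0313811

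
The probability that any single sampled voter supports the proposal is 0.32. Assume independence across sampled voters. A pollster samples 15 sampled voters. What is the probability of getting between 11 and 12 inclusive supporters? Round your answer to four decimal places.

X ~ Binomial(15, 0.32); P(11 ≤ X ≤ 12) = Σ C(15,k) p^k (1−p)^(15−k) over k:
  k=11: C(15,11)·0.32^11·0.68^4 = 0.001052
  k=12: C(15,12)·0.32^12·0.68^3 = 0.000165
Total = 0.001216

0.0012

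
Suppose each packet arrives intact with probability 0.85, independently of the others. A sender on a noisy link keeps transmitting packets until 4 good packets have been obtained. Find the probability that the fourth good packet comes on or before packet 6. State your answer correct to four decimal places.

Finishing within 6 packets ⇔ at least 4 successes in the first 6. With X ~ Binomial(6, 0.85), P(Y ≤ 6) = 1 − P(X ≤ 3).
  k=0: C(6,0)·0.85^0·0.15^6 = 0.000011
  k=1: C(6,1)·0.85^1·0.15^5 = 0.000387
  k=2: C(6,2)·0.85^2·0.15^4 = 0.005486
  k=3: C(6,3)·0.85^3·0.15^3 = 0.041453
1 − 0.047339 = 0.952661

0.9527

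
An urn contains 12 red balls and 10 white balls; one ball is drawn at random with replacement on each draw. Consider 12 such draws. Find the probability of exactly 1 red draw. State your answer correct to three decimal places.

0.001

X ~ Binomial(n=12, p=0.545455).
P(X=1) = C(12,1) · p^1 · (1−p)^11
= 12 · 0.54545 · 0.00017114 = 0.00112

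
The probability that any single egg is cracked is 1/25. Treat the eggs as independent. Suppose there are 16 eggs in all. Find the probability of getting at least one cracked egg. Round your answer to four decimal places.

0.4796

P(at least one) = 1 − P(none) = 1 − (1 − 0.04)^16
= 1 − 0.520403 = 0.479597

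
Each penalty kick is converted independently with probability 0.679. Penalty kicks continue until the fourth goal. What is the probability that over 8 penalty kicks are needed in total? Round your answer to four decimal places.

Needing more than 8 penalty kicks ⇔ fewer than 4 successes in the first 8. With X ~ Binomial(8, 0.679), P(Y > 8) = P(X ≤ 3).
  k=0: C(8,0)·0.679^0·0.321^8 = 0.000113
  k=1: C(8,1)·0.679^1·0.321^7 = 0.001908
  k=2: C(8,2)·0.679^2·0.321^6 = 0.014123
  k=3: C(8,3)·0.679^3·0.321^5 = 0.059748
P(X ≤ 3) = 0.075891

0.0759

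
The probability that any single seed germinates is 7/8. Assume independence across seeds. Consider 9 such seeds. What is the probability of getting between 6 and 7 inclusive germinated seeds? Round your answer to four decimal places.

0.2945

X ~ Binomial(9, 0.875); P(6 ≤ X ≤ 7) = Σ C(9,k) p^k (1−p)^(9−k) over k:
  k=6: C(9,6)·0.875^6·0.125^3 = 0.073630
  k=7: C(9,7)·0.875^7·0.125^2 = 0.220891
Total = 0.294522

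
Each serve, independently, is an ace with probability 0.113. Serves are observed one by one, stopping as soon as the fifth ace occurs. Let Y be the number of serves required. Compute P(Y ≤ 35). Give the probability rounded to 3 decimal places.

0.362

Finishing within 35 serves ⇔ at least 5 successes in the first 35. With X ~ Binomial(35, 0.113), P(Y ≤ 35) = 1 − P(X ≤ 4).
  k=0: C(35,0)·0.113^0·0.887^35 = 0.01504
  k=1: C(35,1)·0.113^1·0.887^34 = 0.06707
  k=2: C(35,2)·0.113^2·0.887^33 = 0.14526
  k=3: C(35,3)·0.113^3·0.887^32 = 0.20356
  k=4: C(35,4)·0.113^4·0.887^31 = 0.20747
1 − 0.63841 = 0.36159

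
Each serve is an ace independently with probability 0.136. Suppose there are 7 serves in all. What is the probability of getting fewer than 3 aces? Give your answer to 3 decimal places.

X ~ Binomial(7, 0.136); P(X ≤ 2) = Σ C(7,k) p^k (1−p)^(7−k) over k:
  k=0: C(7,0)·0.136^0·0.864^7 = 0.35941
  k=1: C(7,1)·0.136^1·0.864^6 = 0.39602
  k=2: C(7,2)·0.136^2·0.864^5 = 0.18701
Total = 0.94245

0.942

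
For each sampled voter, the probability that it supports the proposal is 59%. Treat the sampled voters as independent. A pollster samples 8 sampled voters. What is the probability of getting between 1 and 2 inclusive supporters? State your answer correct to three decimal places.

0.055

X ~ Binomial(8, 0.59); P(1 ≤ X ≤ 2) = Σ C(8,k) p^k (1−p)^(8−k) over k:
  k=1: C(8,1)·0.59^1·0.41^7 = 0.00919
  k=2: C(8,2)·0.59^2·0.41^6 = 0.04630
Total = 0.05549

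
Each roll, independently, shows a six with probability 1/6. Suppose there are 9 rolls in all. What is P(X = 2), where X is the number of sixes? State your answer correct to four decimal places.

X ~ Binomial(n=9, p=0.166667).
P(X=2) = C(9,2) · p^2 · (1−p)^7
= 36 · 0.027778 · 0.27908 = 0.279082

0.2791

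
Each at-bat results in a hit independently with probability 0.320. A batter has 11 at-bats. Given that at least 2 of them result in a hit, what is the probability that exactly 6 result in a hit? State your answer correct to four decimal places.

X ~ Binomial(11, 0.32). Want P(X=6 | X≥2) = P(X=6) / P(X≥2).
P(X=6) = C(11,6)·0.32^6·0.68^5 = 0.072125
P(X≥2) = 1 − 0.014375 − 0.074410 = 0.911215
Ratio = 0.072125 / 0.911215 = 0.079153

0.0792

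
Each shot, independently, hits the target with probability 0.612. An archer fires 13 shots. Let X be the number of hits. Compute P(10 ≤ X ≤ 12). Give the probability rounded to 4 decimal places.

X ~ Binomial(13, 0.612); P(10 ≤ X ≤ 12) = Σ C(13,k) p^k (1−p)^(13−k) over k:
  k=10: C(13,10)·0.612^10·0.388^3 = 0.123133
  k=11: C(13,11)·0.612^11·0.388^2 = 0.052969
  k=12: C(13,12)·0.612^12·0.388^1 = 0.013925
Total = 0.190027

0.1900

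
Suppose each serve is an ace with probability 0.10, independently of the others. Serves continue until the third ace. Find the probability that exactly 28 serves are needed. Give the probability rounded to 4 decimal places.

0.0252

Y = trial on which the third success occurs; negative binomial, r=3, p=0.10.
P(Y=28) = C(27,2) · p^3 · (1−p)^25
= 351 · 0.001 · 0.07179 = 0.025198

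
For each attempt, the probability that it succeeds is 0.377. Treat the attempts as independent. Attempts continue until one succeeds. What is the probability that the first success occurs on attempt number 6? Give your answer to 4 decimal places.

Geometric (trials to first success), p = 0.377.
P(Y = 6) = (1−p)^5 · p = 0.093851 · 0.377 = 0.035382

0.0354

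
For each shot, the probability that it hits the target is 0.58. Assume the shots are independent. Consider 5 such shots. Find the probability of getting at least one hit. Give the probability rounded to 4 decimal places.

P(at least one) = 1 − P(none) = 1 − (1 − 0.58)^5
= 1 − 0.013069 = 0.986931

0.9869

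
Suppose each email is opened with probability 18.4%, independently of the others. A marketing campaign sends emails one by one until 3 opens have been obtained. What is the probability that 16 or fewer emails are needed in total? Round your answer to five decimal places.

Finishing within 16 emails ⇔ at least 3 successes in the first 16. With X ~ Binomial(16, 0.184), P(Y ≤ 16) = 1 − P(X ≤ 2).
  k=0: C(16,0)·0.184^0·0.816^16 = 0.0386405
  k=1: C(16,1)·0.184^1·0.816^15 = 0.1394088
  k=2: C(16,2)·0.184^2·0.816^14 = 0.2357649
1 − 0.4138142 = 0.5861858

0.58619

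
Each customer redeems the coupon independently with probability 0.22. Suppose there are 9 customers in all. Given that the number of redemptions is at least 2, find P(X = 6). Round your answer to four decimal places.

X ~ Binomial(9, 0.22). Want P(X=6 | X≥2) = P(X=6) / P(X≥2).
P(X=6) = C(9,6)·0.22^6·0.78^3 = 0.004520
P(X≥2) = 1 − 0.106869 − 0.271283 = 0.621848
Ratio = 0.004520 / 0.621848 = 0.007268

0.0073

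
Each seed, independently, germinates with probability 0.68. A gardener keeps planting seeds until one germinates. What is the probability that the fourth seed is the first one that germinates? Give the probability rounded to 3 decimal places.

0.022

Geometric (trials to first success), p = 0.68.
P(Y = 4) = (1−p)^3 · p = 0.032768 · 0.68 = 0.02228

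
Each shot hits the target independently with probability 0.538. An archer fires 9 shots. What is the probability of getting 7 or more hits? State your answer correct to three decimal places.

X ~ Binomial(9, 0.538); P(X ≥ 7) = Σ C(9,k) p^k (1−p)^(9−k) over k:
  k=7: C(9,7)·0.538^7·0.462^2 = 0.10024
  k=8: C(9,8)·0.538^8·0.462^1 = 0.02918
  k=9: C(9,9)·0.538^9·0.462^0 = 0.00378
Total = 0.13320

0.133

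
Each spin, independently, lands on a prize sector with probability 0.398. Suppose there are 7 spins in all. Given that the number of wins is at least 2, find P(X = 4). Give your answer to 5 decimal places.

0.22843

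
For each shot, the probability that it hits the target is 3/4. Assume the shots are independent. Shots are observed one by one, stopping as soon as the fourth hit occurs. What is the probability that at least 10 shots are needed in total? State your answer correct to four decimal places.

Needing more than 9 shots ⇔ fewer than 4 successes in the first 9. With X ~ Binomial(9, 0.75), P(Y > 9) = P(X ≤ 3).
  k=0: C(9,0)·0.75^0·0.25^9 = 0.000004
  k=1: C(9,1)·0.75^1·0.25^8 = 0.000103
  k=2: C(9,2)·0.75^2·0.25^7 = 0.001236
  k=3: C(9,3)·0.75^3·0.25^6 = 0.008652
P(X ≤ 3) = 0.009995

0.0100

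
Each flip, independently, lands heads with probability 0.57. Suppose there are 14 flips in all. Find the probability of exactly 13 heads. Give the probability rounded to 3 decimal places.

0.004

X ~ Binomial(n=14, p=0.57).
P(X=13) = C(14,13) · p^13 · (1−p)^1
= 14 · 0.00067046 · 0.43 = 0.00404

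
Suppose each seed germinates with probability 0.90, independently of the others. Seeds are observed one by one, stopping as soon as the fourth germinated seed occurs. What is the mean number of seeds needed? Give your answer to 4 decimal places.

4.4444

Y = total seeds until the fourth success; negative binomial with r=4, p=0.90.
E[Y] = r / p = 4 / 0.90 = 4.444444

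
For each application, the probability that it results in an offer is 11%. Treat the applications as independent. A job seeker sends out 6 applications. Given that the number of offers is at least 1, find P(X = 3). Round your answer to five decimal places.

0.03731

X ~ Binomial(6, 0.11). Want P(X=3 | X≥1) = P(X=3) / P(X≥1).
P(X=3) = C(6,3)·0.11^3·0.89^3 = 0.0187663
P(X≥1) = 1 − 0.4969813 = 0.5030187
Ratio = 0.0187663 / 0.5030187 = 0.0373073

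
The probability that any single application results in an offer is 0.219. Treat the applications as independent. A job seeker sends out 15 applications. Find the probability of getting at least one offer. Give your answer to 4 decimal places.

0.9755

P(at least one) = 1 − P(none) = 1 − (1 − 0.219)^15
= 1 − 0.024534 = 0.975466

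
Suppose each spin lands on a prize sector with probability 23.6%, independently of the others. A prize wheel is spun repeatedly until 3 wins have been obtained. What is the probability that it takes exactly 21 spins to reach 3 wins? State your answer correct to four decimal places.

0.0196

Y = trial on which the third success occurs; negative binomial, r=3, p=0.236.
P(Y=21) = C(20,2) · p^3 · (1−p)^18
= 190 · 0.013144 · 0.0078647 = 0.019641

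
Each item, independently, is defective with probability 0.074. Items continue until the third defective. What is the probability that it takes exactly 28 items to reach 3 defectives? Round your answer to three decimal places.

Y = trial on which the third success occurs; negative binomial, r=3, p=0.074.
P(Y=28) = C(27,2) · p^3 · (1−p)^25
= 351 · 0.00040522 · 0.14631 = 0.02081

0.021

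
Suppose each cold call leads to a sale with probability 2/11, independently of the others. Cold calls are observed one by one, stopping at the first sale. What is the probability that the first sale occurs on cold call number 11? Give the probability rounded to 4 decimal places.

Geometric (trials to first success), p = 0.181818.
P(Y = 11) = (1−p)^10 · p = 0.13443 · 0.181818 = 0.024442

0.0244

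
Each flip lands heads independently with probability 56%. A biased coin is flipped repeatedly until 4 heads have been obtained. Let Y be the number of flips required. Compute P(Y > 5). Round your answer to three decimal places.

0.729

Needing more than 5 flips ⇔ fewer than 4 successes in the first 5. With X ~ Binomial(5, 0.56), P(Y > 5) = P(X ≤ 3).
  k=0: C(5,0)·0.56^0·0.44^5 = 0.01649
  k=1: C(5,1)·0.56^1·0.44^4 = 0.10495
  k=2: C(5,2)·0.56^2·0.44^3 = 0.26714
  k=3: C(5,3)·0.56^3·0.44^2 = 0.33999
P(X ≤ 3) = 0.72857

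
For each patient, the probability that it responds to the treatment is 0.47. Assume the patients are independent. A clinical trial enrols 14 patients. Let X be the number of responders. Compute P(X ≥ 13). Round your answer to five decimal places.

X ~ Binomial(14, 0.47); P(X ≥ 13) = Σ C(14,k) p^k (1−p)^(14−k) over k:
  k=13: C(14,13)·0.47^13·0.53^1 = 0.0004052
  k=14: C(14,14)·0.47^14·0.53^0 = 0.0000257
Total = 0.0004309

0.00043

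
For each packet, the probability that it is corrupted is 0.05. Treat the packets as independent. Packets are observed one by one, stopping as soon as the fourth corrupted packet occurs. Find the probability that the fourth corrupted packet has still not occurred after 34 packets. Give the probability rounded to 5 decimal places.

Needing more than 34 packets ⇔ fewer than 4 successes in the first 34. With X ~ Binomial(34, 0.05), P(Y > 34) = P(X ≤ 3).
  k=0: C(34,0)·0.05^0·0.95^34 = 0.1748246
  k=1: C(34,1)·0.05^1·0.95^33 = 0.3128440
  k=2: C(34,2)·0.05^2·0.95^32 = 0.2716804
  k=3: C(34,3)·0.05^3·0.95^31 = 0.1525223
P(X ≤ 3) = 0.9118713

0.91187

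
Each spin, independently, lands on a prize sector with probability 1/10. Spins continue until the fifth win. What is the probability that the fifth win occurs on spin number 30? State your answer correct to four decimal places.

0.0171

Y = trial on which the fifth success occurs; negative binomial, r=5, p=0.10.
P(Y=30) = C(29,4) · p^5 · (1−p)^25
= 23751 · 1e-05 · 0.07179 = 0.017051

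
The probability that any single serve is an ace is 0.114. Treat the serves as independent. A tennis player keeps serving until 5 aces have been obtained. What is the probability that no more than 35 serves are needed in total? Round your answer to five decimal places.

Finishing within 35 serves ⇔ at least 5 successes in the first 35. With X ~ Binomial(35, 0.114), P(Y ≤ 35) = 1 − P(X ≤ 4).
  k=0: C(35,0)·0.114^0·0.886^35 = 0.0144604
  k=1: C(35,1)·0.114^1·0.886^34 = 0.0651208
  k=2: C(35,2)·0.114^2·0.886^33 = 0.1424425
  k=3: C(35,3)·0.114^3·0.886^32 = 0.2016059
  k=4: C(35,4)·0.114^4·0.886^31 = 0.2075221
1 − 0.6311517 = 0.3688483

0.36885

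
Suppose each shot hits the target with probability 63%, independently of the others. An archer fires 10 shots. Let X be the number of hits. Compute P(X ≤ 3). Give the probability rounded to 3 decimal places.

X ~ Binomial(10, 0.63); P(X ≤ 3) = Σ C(10,k) p^k (1−p)^(10−k) over k:
  k=0: C(10,0)·0.63^0·0.37^10 = 0.00005
  k=1: C(10,1)·0.63^1·0.37^9 = 0.00082
  k=2: C(10,2)·0.63^2·0.37^8 = 0.00627
  k=3: C(10,3)·0.63^3·0.37^7 = 0.02848
Total = 0.03563

0.036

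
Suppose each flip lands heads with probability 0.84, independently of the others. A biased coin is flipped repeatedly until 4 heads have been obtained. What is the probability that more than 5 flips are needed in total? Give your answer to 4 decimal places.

Needing more than 5 flips ⇔ fewer than 4 successes in the first 5. With X ~ Binomial(5, 0.84), P(Y > 5) = P(X ≤ 3).
  k=0: C(5,0)·0.84^0·0.16^5 = 0.000105
  k=1: C(5,1)·0.84^1·0.16^4 = 0.002753
  k=2: C(5,2)·0.84^2·0.16^3 = 0.028901
  k=3: C(5,3)·0.84^3·0.16^2 = 0.151732
P(X ≤ 3) = 0.183491

0.1835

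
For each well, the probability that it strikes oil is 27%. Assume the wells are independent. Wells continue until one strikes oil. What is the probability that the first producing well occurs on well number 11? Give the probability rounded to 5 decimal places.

0.01160

Geometric (trials to first success), p = 0.27.
P(Y = 11) = (1−p)^10 · p = 0.042976 · 0.27 = 0.0116036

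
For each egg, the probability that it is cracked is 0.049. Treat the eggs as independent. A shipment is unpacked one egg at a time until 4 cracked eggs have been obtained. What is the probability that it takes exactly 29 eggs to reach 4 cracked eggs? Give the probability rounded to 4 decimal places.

0.0054

Y = trial on which the fourth success occurs; negative binomial, r=4, p=0.049.
P(Y=29) = C(28,3) · p^4 · (1−p)^25
= 3276 · 5.7648e-06 · 0.28478 = 0.005378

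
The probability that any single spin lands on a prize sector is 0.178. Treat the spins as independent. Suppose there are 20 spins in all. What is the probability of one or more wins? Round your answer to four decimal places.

0.9802

P(at least one) = 1 − P(none) = 1 − (1 − 0.178)^20
= 1 − 0.019835 = 0.980165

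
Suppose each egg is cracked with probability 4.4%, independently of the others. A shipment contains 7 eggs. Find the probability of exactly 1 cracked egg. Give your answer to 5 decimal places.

0.23512

X ~ Binomial(n=7, p=0.044).
P(X=1) = C(7,1) · p^1 · (1−p)^6
= 7 · 0.044 · 0.76339 = 0.2351246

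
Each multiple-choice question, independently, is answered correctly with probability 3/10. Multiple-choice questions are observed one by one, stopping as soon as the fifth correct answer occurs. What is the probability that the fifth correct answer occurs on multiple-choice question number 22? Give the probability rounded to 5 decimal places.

0.03383

Y = trial on which the fifth success occurs; negative binomial, r=5, p=0.30.
P(Y=22) = C(21,4) · p^5 · (1−p)^17
= 5985 · 0.00243 · 0.0023263 = 0.0338327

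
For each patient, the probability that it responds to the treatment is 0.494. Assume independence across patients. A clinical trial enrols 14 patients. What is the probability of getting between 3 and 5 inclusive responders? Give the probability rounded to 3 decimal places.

X ~ Binomial(14, 0.494); P(3 ≤ X ≤ 5) = Σ C(14,k) p^k (1−p)^(14−k) over k:
  k=3: C(14,3)·0.494^3·0.506^11 = 0.02443
  k=4: C(14,4)·0.494^4·0.506^10 = 0.06559
  k=5: C(14,5)·0.494^5·0.506^9 = 0.12807
Total = 0.21809

0.218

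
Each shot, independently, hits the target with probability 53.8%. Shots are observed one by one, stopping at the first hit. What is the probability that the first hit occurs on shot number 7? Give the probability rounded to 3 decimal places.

0.005

Geometric (trials to first success), p = 0.538.
P(Y = 7) = (1−p)^6 · p = 0.0097242 · 0.538 = 0.00523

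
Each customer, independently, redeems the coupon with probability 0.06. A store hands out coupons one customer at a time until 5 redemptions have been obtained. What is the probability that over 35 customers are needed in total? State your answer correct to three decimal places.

0.944

Needing more than 35 customers ⇔ fewer than 5 successes in the first 35. With X ~ Binomial(35, 0.06), P(Y > 35) = P(X ≤ 4).
  k=0: C(35,0)·0.06^0·0.94^35 = 0.11468
  k=1: C(35,1)·0.06^1·0.94^34 = 0.25619
  k=2: C(35,2)·0.06^2·0.94^33 = 0.27800
  k=3: C(35,3)·0.06^3·0.94^32 = 0.19519
  k=4: C(35,4)·0.06^4·0.94^31 = 0.09967
P(X ≤ 4) = 0.94372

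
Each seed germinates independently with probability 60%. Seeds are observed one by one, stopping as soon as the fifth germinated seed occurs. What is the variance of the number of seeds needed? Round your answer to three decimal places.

5.556

Y = total seeds until the fifth success; negative binomial with r=5, p=0.60.
Var(Y) = r(1−p)/p² = 5·0.40 / 0.60² = 5.55556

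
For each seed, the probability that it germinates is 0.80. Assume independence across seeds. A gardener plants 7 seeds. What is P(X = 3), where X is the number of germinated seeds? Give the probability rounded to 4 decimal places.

0.0287

X ~ Binomial(n=7, p=0.80).
P(X=3) = C(7,3) · p^3 · (1−p)^4
= 35 · 0.512 · 0.0016 = 0.028672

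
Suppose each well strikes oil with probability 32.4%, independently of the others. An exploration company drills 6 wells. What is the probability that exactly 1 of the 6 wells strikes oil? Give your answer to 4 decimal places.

0.2744

X ~ Binomial(n=6, p=0.324).
P(X=1) = C(6,1) · p^1 · (1−p)^5
= 6 · 0.324 · 0.14117 = 0.274429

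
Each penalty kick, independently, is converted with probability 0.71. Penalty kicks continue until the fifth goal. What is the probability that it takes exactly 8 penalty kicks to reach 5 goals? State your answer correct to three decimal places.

Y = trial on which the fifth success occurs; negative binomial, r=5, p=0.71.
P(Y=8) = C(7,4) · p^5 · (1−p)^3
= 35 · 0.18042 · 0.024389 = 0.15401

0.154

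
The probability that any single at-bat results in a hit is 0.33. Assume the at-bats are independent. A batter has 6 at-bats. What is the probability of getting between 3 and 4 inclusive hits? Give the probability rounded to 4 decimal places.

0.2960

X ~ Binomial(6, 0.33); P(3 ≤ X ≤ 4) = Σ C(6,k) p^k (1−p)^(6−k) over k:
  k=3: C(6,3)·0.33^3·0.67^3 = 0.216170
  k=4: C(6,4)·0.33^4·0.67^2 = 0.079854
Total = 0.296024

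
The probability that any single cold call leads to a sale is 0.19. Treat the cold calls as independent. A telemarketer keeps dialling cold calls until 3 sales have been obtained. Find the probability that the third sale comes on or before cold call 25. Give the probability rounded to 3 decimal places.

0.880

Finishing within 25 cold calls ⇔ at least 3 successes in the first 25. With X ~ Binomial(25, 0.19), P(Y ≤ 25) = 1 − P(X ≤ 2).
  k=0: C(25,0)·0.19^0·0.81^25 = 0.00515
  k=1: C(25,1)·0.19^1·0.81^24 = 0.03022
  k=2: C(25,2)·0.19^2·0.81^23 = 0.08507
1 − 0.12045 = 0.87955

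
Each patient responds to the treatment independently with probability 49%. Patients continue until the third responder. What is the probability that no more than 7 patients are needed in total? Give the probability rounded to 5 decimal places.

0.75671

Finishing within 7 patients ⇔ at least 3 successes in the first 7. With X ~ Binomial(7, 0.49), P(Y ≤ 7) = 1 − P(X ≤ 2).
  k=0: C(7,0)·0.49^0·0.51^7 = 0.0089741
  k=1: C(7,1)·0.49^1·0.51^6 = 0.0603553
  k=2: C(7,2)·0.49^2·0.51^5 = 0.1739652
1 − 0.2432946 = 0.7567054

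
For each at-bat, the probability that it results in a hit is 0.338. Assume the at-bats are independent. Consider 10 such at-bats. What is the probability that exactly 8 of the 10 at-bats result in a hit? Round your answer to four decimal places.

0.0034

X ~ Binomial(n=10, p=0.338).
P(X=8) = C(10,8) · p^8 · (1−p)^2
= 45 · 0.00017035 · 0.43824 = 0.003359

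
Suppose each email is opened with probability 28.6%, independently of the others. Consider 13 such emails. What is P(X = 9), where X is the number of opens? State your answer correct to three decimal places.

0.002

X ~ Binomial(n=13, p=0.286).
P(X=9) = C(13,9) · p^9 · (1−p)^4
= 715 · 1.2802e-05 · 0.25989 = 0.00238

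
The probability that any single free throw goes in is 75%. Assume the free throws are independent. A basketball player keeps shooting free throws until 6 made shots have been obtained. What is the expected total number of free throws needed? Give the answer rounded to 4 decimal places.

8.0000

Y = total free throws until the sixth success; negative binomial with r=6, p=0.75.
E[Y] = r / p = 6 / 0.75 = 8.000000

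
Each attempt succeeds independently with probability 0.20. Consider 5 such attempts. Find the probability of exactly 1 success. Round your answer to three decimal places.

X ~ Binomial(n=5, p=0.20).
P(X=1) = C(5,1) · p^1 · (1−p)^4
= 5 · 0.2 · 0.4096 = 0.40960

0.410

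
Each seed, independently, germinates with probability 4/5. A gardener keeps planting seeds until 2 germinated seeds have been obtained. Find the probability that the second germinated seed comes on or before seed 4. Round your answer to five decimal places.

0.97280

Finishing within 4 seeds ⇔ at least 2 successes in the first 4. With X ~ Binomial(4, 0.80), P(Y ≤ 4) = 1 − P(X ≤ 1).
  k=0: C(4,0)·0.80^0·0.20^4 = 0.0016000
  k=1: C(4,1)·0.80^1·0.20^3 = 0.0256000
1 − 0.0272000 = 0.9728000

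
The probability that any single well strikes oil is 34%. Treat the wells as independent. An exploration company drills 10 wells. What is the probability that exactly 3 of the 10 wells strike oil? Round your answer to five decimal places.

0.25729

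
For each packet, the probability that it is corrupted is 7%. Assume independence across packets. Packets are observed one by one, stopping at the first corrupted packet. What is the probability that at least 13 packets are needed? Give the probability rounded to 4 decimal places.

0.4186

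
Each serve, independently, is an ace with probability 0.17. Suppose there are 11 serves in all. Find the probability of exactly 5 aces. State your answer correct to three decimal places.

0.021

X ~ Binomial(n=11, p=0.17).
P(X=5) = C(11,5) · p^5 · (1−p)^6
= 462 · 0.00014199 · 0.32694 = 0.02145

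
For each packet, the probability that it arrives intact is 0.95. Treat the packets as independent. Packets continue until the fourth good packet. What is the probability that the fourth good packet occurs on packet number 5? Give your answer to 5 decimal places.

Y = trial on which the fourth success occurs; negative binomial, r=4, p=0.95.
P(Y=5) = C(4,3) · p^4 · (1−p)^1
= 4 · 0.81451 · 0.05 = 0.1629012

0.16290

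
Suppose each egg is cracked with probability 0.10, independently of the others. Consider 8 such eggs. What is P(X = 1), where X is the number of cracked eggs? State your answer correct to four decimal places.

0.3826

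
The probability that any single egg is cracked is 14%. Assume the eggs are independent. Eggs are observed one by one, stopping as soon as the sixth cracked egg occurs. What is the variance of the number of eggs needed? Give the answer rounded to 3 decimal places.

Y = total eggs until the sixth success; negative binomial with r=6, p=0.14.
Var(Y) = r(1−p)/p² = 6·0.86 / 0.14² = 263.26531

263.265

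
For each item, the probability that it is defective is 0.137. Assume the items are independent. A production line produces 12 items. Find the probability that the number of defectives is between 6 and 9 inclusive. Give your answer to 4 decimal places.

0.0029

X ~ Binomial(12, 0.137); P(6 ≤ X ≤ 9) = Σ C(12,k) p^k (1−p)^(12−k) over k:
  k=6: C(12,6)·0.137^6·0.863^6 = 0.002524
  k=7: C(12,7)·0.137^7·0.863^5 = 0.000343
  k=8: C(12,8)·0.137^8·0.863^4 = 0.000034
  k=9: C(12,9)·0.137^9·0.863^3 = 0.000002
Total = 0.002904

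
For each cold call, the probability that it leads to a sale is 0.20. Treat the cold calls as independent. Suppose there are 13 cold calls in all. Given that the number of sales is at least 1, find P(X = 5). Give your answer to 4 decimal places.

0.0731

X ~ Binomial(13, 0.20). Want P(X=5 | X≥1) = P(X=5) / P(X≥1).
P(X=5) = C(13,5)·0.20^5·0.80^8 = 0.069095
P(X≥1) = 1 − 0.054976 = 0.945024
Ratio = 0.069095 / 0.945024 = 0.073115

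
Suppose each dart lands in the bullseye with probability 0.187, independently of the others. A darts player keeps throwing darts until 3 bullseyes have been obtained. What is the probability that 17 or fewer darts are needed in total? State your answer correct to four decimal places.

0.6415

Finishing within 17 darts ⇔ at least 3 successes in the first 17. With X ~ Binomial(17, 0.187), P(Y ≤ 17) = 1 − P(X ≤ 2).
  k=0: C(17,0)·0.187^0·0.813^17 = 0.029617
  k=1: C(17,1)·0.187^1·0.813^16 = 0.115808
  k=2: C(17,2)·0.187^2·0.813^15 = 0.213098
1 − 0.358524 = 0.641476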